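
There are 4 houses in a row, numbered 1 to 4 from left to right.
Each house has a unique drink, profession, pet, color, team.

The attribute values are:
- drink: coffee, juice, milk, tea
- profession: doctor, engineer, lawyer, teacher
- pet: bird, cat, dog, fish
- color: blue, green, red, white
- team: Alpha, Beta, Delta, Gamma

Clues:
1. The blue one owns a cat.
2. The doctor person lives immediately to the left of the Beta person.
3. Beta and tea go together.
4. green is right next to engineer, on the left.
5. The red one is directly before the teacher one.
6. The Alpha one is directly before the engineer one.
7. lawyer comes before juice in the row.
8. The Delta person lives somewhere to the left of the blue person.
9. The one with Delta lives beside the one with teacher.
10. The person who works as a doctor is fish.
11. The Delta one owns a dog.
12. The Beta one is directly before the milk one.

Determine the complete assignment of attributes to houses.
Solution:

House | Drink | Profession | Pet | Color | Team
-----------------------------------------------
  1   | coffee | doctor | fish | green | Alpha
  2   | tea | engineer | bird | white | Beta
  3   | milk | lawyer | dog | red | Delta
  4   | juice | teacher | cat | blue | Gamma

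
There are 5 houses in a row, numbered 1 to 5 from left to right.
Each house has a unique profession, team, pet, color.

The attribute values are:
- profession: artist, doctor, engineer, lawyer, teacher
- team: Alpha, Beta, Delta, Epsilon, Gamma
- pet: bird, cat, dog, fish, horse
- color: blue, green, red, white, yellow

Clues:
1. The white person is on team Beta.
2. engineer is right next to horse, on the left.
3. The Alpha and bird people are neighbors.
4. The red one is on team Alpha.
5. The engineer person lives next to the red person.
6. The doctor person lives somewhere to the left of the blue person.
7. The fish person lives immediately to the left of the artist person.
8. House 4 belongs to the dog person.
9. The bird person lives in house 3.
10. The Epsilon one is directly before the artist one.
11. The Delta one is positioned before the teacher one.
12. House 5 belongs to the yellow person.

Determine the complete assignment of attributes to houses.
Solution:

House | Profession | Team | Pet | Color
---------------------------------------
  1   | engineer | Epsilon | fish | green
  2   | artist | Alpha | horse | red
  3   | doctor | Beta | bird | white
  4   | lawyer | Delta | dog | blue
  5   | teacher | Gamma | cat | yellow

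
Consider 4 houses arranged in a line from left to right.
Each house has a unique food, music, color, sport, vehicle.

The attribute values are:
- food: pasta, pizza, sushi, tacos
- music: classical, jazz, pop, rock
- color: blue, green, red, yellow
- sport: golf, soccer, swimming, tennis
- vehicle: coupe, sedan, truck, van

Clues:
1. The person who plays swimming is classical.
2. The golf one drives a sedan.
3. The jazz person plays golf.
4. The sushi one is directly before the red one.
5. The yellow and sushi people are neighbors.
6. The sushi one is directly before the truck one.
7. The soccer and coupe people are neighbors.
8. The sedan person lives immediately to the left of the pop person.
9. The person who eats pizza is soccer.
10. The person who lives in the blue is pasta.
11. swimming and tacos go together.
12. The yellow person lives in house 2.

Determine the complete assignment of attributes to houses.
Solution:

House | Food | Music | Color | Sport | Vehicle
----------------------------------------------
  1   | pasta | jazz | blue | golf | sedan
  2   | pizza | pop | yellow | soccer | van
  3   | sushi | rock | green | tennis | coupe
  4   | tacos | classical | red | swimming | truck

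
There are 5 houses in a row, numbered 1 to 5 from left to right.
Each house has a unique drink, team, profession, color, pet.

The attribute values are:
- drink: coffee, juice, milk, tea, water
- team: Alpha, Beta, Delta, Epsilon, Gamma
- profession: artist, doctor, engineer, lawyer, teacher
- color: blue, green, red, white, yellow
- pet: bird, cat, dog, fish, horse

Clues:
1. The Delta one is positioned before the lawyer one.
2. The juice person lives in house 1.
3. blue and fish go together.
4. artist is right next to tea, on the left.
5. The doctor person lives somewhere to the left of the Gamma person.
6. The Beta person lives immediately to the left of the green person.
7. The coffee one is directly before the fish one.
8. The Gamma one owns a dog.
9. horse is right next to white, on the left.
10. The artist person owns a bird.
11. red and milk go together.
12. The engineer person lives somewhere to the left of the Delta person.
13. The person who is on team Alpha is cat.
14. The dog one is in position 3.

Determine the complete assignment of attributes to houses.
Solution:

House | Drink | Team | Profession | Color | Pet
-----------------------------------------------
  1   | juice | Beta | artist | yellow | bird
  2   | tea | Epsilon | doctor | green | horse
  3   | coffee | Gamma | engineer | white | dog
  4   | water | Delta | teacher | blue | fish
  5   | milk | Alpha | lawyer | red | cat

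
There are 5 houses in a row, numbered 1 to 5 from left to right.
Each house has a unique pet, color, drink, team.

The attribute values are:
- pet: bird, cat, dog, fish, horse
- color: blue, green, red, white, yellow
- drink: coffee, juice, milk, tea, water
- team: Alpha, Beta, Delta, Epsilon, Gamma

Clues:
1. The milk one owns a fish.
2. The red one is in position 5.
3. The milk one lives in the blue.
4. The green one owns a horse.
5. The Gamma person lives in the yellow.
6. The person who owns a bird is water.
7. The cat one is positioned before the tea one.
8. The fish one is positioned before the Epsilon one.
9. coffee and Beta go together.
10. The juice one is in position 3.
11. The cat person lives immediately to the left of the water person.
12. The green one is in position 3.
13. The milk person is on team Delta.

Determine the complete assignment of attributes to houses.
Solution:

House | Pet | Color | Drink | Team
----------------------------------
  1   | cat | white | coffee | Beta
  2   | bird | yellow | water | Gamma
  3   | horse | green | juice | Alpha
  4   | fish | blue | milk | Delta
  5   | dog | red | tea | Epsilon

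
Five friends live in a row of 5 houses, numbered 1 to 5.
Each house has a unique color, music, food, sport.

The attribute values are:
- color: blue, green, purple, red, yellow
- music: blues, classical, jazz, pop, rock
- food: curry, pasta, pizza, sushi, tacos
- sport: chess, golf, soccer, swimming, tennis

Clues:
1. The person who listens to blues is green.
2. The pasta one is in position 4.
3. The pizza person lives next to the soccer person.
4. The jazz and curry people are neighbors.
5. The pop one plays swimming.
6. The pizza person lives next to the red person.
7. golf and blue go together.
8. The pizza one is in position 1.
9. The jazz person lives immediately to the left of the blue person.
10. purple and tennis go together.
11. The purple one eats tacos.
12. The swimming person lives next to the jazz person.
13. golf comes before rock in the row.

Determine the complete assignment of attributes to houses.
Solution:

House | Color | Music | Food | Sport
------------------------------------
  1   | yellow | pop | pizza | swimming
  2   | red | jazz | sushi | soccer
  3   | blue | classical | curry | golf
  4   | green | blues | pasta | chess
  5   | purple | rock | tacos | tennis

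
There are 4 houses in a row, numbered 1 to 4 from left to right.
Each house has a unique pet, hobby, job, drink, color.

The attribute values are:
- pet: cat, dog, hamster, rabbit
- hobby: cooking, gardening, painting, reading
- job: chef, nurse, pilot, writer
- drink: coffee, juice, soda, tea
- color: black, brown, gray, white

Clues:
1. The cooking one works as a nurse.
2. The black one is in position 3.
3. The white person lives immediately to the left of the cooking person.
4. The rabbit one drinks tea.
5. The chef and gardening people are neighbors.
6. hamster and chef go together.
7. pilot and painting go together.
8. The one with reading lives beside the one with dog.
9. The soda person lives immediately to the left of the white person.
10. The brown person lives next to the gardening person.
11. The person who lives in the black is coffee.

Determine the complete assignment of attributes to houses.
Solution:

House | Pet | Hobby | Job | Drink | Color
-----------------------------------------
  1   | hamster | reading | chef | soda | brown
  2   | dog | gardening | writer | juice | white
  3   | cat | cooking | nurse | coffee | black
  4   | rabbit | painting | pilot | tea | gray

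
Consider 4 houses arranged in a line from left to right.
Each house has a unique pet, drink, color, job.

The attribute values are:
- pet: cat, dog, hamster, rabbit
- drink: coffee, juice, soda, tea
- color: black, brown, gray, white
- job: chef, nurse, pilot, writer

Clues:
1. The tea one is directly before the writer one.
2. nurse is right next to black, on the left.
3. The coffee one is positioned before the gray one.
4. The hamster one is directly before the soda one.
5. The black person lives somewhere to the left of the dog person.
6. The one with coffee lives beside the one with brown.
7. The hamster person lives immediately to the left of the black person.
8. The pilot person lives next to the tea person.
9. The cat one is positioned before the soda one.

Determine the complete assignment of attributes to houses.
Solution:

House | Pet | Drink | Color | Job
---------------------------------
  1   | cat | coffee | white | pilot
  2   | hamster | tea | brown | nurse
  3   | rabbit | soda | black | writer
  4   | dog | juice | gray | chef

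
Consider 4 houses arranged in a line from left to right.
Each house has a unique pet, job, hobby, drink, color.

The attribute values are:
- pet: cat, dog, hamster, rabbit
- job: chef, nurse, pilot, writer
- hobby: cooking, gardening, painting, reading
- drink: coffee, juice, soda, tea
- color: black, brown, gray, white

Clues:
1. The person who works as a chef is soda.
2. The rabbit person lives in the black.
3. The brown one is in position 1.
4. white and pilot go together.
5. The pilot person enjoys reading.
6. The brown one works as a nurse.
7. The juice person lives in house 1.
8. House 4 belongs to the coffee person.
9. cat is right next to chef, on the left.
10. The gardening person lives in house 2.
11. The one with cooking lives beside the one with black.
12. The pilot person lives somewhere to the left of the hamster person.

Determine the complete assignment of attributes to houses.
Solution:

House | Pet | Job | Hobby | Drink | Color
-----------------------------------------
  1   | cat | nurse | cooking | juice | brown
  2   | rabbit | chef | gardening | soda | black
  3   | dog | pilot | reading | tea | white
  4   | hamster | writer | painting | coffee | gray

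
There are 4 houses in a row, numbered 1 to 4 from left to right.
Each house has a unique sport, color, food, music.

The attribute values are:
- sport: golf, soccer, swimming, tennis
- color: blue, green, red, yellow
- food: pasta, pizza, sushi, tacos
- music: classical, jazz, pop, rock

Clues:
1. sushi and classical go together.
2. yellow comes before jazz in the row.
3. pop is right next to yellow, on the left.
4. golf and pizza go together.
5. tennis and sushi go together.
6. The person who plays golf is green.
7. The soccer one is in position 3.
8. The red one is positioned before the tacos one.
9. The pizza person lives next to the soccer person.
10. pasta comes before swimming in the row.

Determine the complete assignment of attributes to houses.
Solution:

House | Sport | Color | Food | Music
------------------------------------
  1   | tennis | red | sushi | classical
  2   | golf | green | pizza | pop
  3   | soccer | yellow | pasta | rock
  4   | swimming | blue | tacos | jazz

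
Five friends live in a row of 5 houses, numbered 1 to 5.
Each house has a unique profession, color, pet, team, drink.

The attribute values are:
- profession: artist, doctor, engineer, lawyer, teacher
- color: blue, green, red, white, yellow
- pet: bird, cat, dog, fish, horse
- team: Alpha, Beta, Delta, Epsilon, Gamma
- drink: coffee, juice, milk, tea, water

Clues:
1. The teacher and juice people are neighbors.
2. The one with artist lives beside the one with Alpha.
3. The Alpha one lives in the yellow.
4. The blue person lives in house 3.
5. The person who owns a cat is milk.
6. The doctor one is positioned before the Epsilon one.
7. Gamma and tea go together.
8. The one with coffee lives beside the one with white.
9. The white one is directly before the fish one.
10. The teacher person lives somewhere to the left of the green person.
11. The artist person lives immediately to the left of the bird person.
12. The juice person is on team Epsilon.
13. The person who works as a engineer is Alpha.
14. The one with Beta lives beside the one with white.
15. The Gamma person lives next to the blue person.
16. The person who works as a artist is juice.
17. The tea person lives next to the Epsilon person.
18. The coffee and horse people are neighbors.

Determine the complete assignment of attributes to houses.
Solution:

House | Profession | Color | Pet | Team | Drink
-----------------------------------------------
  1   | doctor | red | dog | Beta | coffee
  2   | teacher | white | horse | Gamma | tea
  3   | artist | blue | fish | Epsilon | juice
  4   | engineer | yellow | bird | Alpha | water
  5   | lawyer | green | cat | Delta | milk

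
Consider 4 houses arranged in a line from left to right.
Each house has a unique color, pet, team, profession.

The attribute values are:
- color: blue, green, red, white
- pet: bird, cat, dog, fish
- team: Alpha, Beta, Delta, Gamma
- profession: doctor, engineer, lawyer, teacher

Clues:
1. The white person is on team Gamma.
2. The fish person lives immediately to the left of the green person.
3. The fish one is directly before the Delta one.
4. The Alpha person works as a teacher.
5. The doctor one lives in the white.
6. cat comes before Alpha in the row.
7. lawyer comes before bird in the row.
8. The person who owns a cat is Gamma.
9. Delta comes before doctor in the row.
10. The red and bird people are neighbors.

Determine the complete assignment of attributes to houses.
Solution:

House | Color | Pet | Team | Profession
---------------------------------------
  1   | red | fish | Beta | lawyer
  2   | green | bird | Delta | engineer
  3   | white | cat | Gamma | doctor
  4   | blue | dog | Alpha | teacher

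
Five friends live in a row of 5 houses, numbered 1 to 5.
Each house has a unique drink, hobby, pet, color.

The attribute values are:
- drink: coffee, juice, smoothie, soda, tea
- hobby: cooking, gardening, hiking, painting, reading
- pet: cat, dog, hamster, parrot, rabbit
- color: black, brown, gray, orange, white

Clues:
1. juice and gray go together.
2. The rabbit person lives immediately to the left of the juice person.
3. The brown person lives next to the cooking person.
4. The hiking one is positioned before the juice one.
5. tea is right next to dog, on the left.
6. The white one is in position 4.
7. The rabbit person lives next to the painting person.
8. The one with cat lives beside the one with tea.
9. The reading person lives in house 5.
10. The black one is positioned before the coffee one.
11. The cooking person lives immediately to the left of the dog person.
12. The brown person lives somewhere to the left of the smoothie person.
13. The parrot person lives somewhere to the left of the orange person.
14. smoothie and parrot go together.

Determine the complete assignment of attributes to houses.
Solution:

House | Drink | Hobby | Pet | Color
-----------------------------------
  1   | soda | hiking | cat | brown
  2   | tea | cooking | rabbit | black
  3   | juice | painting | dog | gray
  4   | smoothie | gardening | parrot | white
  5   | coffee | reading | hamster | orange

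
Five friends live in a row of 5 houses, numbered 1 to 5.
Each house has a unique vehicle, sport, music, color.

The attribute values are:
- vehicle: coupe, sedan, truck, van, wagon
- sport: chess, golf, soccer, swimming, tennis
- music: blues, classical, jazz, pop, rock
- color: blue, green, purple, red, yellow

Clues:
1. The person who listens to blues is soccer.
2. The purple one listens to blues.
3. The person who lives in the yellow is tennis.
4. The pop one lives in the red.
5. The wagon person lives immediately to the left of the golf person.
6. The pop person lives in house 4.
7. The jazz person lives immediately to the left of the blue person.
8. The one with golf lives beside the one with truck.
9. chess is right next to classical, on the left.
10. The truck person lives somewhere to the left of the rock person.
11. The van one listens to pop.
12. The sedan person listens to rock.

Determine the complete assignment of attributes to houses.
Solution:

House | Vehicle | Sport | Music | Color
---------------------------------------
  1   | wagon | chess | jazz | green
  2   | coupe | golf | classical | blue
  3   | truck | soccer | blues | purple
  4   | van | swimming | pop | red
  5   | sedan | tennis | rock | yellow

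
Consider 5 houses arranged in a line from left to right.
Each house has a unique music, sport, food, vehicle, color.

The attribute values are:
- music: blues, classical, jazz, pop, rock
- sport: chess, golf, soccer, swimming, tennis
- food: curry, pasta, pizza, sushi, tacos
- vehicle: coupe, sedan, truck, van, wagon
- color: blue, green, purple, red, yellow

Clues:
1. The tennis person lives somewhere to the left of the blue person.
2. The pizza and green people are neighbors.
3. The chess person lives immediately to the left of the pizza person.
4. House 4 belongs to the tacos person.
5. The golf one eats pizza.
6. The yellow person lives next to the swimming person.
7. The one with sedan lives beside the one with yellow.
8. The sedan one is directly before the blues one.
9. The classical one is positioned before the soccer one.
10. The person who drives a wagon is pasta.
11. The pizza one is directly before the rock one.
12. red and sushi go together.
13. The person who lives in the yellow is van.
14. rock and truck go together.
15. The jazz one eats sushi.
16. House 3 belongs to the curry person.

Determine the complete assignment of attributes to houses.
Solution:

House | Music | Sport | Food | Vehicle | Color
----------------------------------------------
  1   | jazz | chess | sushi | sedan | red
  2   | blues | golf | pizza | van | yellow
  3   | rock | swimming | curry | truck | green
  4   | classical | tennis | tacos | coupe | purple
  5   | pop | soccer | pasta | wagon | blue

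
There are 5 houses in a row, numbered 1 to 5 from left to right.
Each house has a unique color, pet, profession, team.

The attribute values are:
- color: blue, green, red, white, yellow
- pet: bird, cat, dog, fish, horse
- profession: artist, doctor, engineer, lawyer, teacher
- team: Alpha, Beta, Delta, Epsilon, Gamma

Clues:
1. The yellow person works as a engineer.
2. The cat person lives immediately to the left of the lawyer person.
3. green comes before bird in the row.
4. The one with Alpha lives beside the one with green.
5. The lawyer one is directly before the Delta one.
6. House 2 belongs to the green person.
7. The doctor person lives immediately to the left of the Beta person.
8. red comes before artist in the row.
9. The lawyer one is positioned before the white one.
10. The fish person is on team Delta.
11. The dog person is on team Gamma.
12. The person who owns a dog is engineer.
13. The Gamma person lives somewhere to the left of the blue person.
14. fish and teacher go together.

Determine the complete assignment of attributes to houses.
Solution:

House | Color | Pet | Profession | Team
---------------------------------------
  1   | red | cat | doctor | Alpha
  2   | green | horse | lawyer | Beta
  3   | white | fish | teacher | Delta
  4   | yellow | dog | engineer | Gamma
  5   | blue | bird | artist | Epsilon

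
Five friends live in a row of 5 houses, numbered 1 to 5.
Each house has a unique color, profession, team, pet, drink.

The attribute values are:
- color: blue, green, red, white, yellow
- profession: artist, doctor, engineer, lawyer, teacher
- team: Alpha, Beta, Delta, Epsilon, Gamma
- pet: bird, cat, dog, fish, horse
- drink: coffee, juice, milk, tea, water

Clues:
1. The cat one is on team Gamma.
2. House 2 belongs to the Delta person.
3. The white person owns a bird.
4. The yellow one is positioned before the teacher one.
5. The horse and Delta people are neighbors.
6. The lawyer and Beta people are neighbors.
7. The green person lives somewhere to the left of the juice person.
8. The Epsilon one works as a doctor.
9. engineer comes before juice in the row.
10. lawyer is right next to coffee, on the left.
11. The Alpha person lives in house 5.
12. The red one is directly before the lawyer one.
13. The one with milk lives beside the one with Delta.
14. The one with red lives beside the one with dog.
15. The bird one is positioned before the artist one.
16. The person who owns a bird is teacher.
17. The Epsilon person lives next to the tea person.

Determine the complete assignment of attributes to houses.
Solution:

House | Color | Profession | Team | Pet | Drink
-----------------------------------------------
  1   | red | doctor | Epsilon | horse | milk
  2   | yellow | lawyer | Delta | dog | tea
  3   | white | teacher | Beta | bird | coffee
  4   | green | engineer | Gamma | cat | water
  5   | blue | artist | Alpha | fish | juice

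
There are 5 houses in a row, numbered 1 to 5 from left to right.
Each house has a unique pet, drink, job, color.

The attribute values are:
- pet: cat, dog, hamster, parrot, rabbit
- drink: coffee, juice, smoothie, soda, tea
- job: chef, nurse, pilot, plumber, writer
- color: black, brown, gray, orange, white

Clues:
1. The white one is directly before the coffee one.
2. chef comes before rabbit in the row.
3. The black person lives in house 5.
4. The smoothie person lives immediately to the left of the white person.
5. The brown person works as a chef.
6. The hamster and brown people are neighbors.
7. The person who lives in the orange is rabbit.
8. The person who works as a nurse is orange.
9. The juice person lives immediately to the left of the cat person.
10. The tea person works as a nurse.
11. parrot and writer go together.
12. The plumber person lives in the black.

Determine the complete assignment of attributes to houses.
Solution:

House | Pet | Drink | Job | Color
---------------------------------
  1   | parrot | smoothie | writer | gray
  2   | hamster | juice | pilot | white
  3   | cat | coffee | chef | brown
  4   | rabbit | tea | nurse | orange
  5   | dog | soda | plumber | black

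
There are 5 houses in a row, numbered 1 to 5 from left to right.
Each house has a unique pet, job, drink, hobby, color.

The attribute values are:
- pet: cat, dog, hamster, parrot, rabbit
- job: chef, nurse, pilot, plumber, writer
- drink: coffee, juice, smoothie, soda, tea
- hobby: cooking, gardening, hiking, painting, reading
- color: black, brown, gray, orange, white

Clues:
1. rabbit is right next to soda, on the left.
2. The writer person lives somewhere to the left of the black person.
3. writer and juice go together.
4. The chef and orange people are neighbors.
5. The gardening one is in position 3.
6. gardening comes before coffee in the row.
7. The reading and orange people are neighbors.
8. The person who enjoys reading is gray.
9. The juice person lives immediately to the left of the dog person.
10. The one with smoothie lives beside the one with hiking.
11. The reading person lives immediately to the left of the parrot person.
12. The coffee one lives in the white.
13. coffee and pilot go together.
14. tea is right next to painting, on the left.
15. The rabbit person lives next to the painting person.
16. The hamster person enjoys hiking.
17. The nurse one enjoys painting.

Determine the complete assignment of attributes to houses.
Solution:

House | Pet | Job | Drink | Hobby | Color
-----------------------------------------
  1   | rabbit | chef | tea | reading | gray
  2   | parrot | nurse | soda | painting | orange
  3   | cat | writer | juice | gardening | brown
  4   | dog | plumber | smoothie | cooking | black
  5   | hamster | pilot | coffee | hiking | white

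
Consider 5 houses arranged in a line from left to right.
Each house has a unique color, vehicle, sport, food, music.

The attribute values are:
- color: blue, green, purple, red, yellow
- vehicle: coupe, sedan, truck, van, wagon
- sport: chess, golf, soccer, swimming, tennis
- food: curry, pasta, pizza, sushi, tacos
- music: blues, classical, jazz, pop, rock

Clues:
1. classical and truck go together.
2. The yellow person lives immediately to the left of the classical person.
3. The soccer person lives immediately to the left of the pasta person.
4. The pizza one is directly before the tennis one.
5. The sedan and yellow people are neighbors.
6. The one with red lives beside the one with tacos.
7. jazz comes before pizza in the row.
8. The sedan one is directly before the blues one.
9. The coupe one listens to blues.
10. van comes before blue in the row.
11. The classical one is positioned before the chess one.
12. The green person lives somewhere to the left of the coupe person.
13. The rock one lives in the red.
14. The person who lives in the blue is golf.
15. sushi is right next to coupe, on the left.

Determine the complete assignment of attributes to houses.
Solution:

House | Color | Vehicle | Sport | Food | Music
----------------------------------------------
  1   | green | sedan | swimming | sushi | jazz
  2   | yellow | coupe | soccer | pizza | blues
  3   | purple | truck | tennis | pasta | classical
  4   | red | van | chess | curry | rock
  5   | blue | wagon | golf | tacos | pop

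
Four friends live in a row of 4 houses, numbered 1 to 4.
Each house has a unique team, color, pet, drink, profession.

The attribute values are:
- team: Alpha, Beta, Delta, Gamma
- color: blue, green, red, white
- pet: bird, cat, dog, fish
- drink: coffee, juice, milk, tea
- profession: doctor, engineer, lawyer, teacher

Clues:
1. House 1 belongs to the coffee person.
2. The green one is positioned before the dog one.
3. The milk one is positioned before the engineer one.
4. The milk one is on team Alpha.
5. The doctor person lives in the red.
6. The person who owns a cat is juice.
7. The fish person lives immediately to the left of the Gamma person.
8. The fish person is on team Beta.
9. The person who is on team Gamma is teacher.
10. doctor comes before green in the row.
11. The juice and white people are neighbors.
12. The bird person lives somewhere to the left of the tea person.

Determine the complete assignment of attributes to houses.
Solution:

House | Team | Color | Pet | Drink | Profession
-----------------------------------------------
  1   | Beta | red | fish | coffee | doctor
  2   | Gamma | green | cat | juice | teacher
  3   | Alpha | white | bird | milk | lawyer
  4   | Delta | blue | dog | tea | engineer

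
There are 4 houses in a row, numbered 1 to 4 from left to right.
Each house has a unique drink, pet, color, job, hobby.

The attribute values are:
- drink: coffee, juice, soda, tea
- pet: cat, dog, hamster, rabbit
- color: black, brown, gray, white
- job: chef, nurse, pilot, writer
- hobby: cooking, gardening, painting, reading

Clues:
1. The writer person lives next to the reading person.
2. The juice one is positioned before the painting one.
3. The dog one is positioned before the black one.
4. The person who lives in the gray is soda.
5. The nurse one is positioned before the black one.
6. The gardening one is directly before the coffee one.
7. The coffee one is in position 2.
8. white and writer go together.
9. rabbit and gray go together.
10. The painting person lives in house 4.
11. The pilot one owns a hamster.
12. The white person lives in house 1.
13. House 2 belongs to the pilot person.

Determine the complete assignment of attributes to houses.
Solution:

House | Drink | Pet | Color | Job | Hobby
-----------------------------------------
  1   | juice | dog | white | writer | gardening
  2   | coffee | hamster | brown | pilot | reading
  3   | soda | rabbit | gray | nurse | cooking
  4   | tea | cat | black | chef | painting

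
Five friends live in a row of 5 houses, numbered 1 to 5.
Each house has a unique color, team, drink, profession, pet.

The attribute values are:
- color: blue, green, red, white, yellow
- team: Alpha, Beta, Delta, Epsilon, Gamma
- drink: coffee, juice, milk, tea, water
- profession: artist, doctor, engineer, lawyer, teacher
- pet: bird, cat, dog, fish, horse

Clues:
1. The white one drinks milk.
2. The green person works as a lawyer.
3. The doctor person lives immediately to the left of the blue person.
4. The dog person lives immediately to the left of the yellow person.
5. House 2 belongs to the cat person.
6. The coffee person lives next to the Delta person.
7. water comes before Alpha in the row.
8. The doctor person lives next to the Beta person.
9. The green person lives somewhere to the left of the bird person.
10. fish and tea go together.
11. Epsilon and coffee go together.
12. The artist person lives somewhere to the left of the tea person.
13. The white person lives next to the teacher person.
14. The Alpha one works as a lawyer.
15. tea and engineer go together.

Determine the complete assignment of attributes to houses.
Solution:

House | Color | Team | Drink | Profession | Pet
-----------------------------------------------
  1   | white | Gamma | milk | doctor | horse
  2   | blue | Beta | water | teacher | cat
  3   | green | Alpha | juice | lawyer | dog
  4   | yellow | Epsilon | coffee | artist | bird
  5   | red | Delta | tea | engineer | fish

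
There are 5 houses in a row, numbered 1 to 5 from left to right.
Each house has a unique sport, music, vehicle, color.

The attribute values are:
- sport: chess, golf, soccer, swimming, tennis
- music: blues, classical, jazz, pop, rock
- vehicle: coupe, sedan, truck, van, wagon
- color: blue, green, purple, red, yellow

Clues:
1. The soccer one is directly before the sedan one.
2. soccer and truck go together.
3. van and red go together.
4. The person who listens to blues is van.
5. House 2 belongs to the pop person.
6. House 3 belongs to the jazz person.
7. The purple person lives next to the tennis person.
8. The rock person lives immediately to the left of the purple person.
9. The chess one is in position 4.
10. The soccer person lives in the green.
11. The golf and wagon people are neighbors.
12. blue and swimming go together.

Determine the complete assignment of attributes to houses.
Solution:

House | Sport | Music | Vehicle | Color
---------------------------------------
  1   | soccer | rock | truck | green
  2   | golf | pop | sedan | purple
  3   | tennis | jazz | wagon | yellow
  4   | chess | blues | van | red
  5   | swimming | classical | coupe | blue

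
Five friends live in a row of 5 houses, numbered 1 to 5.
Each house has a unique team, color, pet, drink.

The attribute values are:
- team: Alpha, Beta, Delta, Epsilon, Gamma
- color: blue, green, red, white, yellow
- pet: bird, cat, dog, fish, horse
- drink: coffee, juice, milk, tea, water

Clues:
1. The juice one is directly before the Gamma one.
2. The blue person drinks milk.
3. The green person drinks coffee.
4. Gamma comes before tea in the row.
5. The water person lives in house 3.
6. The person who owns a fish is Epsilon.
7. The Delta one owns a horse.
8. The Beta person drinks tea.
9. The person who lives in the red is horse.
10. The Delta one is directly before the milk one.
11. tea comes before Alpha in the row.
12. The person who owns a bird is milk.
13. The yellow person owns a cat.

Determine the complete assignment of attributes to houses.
Solution:

House | Team | Color | Pet | Drink
----------------------------------
  1   | Delta | red | horse | juice
  2   | Gamma | blue | bird | milk
  3   | Epsilon | white | fish | water
  4   | Beta | yellow | cat | tea
  5   | Alpha | green | dog | coffee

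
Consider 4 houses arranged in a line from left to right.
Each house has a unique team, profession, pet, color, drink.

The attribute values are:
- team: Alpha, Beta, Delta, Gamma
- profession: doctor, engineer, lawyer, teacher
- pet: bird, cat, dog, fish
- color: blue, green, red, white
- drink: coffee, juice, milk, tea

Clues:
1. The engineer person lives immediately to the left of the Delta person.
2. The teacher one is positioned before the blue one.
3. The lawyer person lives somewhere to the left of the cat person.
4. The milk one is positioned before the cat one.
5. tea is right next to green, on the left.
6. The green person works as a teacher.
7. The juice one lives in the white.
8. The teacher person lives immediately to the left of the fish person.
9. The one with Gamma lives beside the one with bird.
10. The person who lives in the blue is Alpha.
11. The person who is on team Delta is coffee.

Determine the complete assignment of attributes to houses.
Solution:

House | Team | Profession | Pet | Color | Drink
-----------------------------------------------
  1   | Gamma | engineer | dog | red | tea
  2   | Delta | teacher | bird | green | coffee
  3   | Alpha | lawyer | fish | blue | milk
  4   | Beta | doctor | cat | white | juice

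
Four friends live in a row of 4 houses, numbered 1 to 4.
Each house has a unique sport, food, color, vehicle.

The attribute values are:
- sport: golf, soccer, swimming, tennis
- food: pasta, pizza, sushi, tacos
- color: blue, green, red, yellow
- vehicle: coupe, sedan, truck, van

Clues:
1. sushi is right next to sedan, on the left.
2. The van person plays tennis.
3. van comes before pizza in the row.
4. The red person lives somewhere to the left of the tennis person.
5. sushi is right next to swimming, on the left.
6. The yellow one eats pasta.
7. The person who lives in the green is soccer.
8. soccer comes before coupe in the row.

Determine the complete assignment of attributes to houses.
Solution:

House | Sport | Food | Color | Vehicle
--------------------------------------
  1   | soccer | sushi | green | truck
  2   | swimming | tacos | red | sedan
  3   | tennis | pasta | yellow | van
  4   | golf | pizza | blue | coupe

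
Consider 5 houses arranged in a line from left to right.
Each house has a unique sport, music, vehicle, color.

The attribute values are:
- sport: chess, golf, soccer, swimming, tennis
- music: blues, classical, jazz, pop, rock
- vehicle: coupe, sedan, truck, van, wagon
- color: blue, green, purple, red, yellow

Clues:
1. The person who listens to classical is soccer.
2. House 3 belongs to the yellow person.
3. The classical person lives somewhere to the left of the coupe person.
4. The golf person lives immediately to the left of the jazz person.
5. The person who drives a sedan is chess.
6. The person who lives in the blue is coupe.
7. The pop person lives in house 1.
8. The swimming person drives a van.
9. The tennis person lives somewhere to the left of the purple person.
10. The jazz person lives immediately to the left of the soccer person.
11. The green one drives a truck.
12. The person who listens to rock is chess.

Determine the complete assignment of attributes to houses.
Solution:

House | Sport | Music | Vehicle | Color
---------------------------------------
  1   | golf | pop | truck | green
  2   | swimming | jazz | van | red
  3   | soccer | classical | wagon | yellow
  4   | tennis | blues | coupe | blue
  5   | chess | rock | sedan | purple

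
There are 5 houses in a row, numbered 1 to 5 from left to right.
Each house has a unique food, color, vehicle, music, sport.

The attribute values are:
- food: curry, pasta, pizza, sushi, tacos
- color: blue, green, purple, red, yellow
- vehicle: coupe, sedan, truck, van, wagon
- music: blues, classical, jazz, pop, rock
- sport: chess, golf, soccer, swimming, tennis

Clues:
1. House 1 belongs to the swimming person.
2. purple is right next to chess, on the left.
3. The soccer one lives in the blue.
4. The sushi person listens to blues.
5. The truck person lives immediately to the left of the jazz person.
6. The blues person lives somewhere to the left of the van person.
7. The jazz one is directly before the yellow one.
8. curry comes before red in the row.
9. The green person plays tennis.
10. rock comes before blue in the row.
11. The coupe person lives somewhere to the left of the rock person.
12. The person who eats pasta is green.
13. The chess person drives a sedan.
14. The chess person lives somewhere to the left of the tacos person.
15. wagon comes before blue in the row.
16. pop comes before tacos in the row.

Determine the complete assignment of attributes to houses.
Solution:

House | Food | Color | Vehicle | Music | Sport
----------------------------------------------
  1   | curry | purple | truck | pop | swimming
  2   | pizza | red | sedan | jazz | chess
  3   | sushi | yellow | coupe | blues | golf
  4   | pasta | green | wagon | rock | tennis
  5   | tacos | blue | van | classical | soccer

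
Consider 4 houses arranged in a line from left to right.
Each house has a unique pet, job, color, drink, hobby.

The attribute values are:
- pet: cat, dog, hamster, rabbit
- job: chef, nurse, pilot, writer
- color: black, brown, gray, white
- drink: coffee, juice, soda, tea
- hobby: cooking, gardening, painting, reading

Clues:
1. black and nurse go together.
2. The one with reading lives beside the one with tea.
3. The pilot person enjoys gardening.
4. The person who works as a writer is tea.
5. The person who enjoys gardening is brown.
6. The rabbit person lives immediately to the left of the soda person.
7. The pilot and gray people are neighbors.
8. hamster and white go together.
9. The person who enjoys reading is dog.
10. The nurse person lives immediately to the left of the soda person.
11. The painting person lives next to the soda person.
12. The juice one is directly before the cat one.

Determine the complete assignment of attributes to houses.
Solution:

House | Pet | Job | Color | Drink | Hobby
-----------------------------------------
  1   | rabbit | nurse | black | juice | painting
  2   | cat | pilot | brown | soda | gardening
  3   | dog | chef | gray | coffee | reading
  4   | hamster | writer | white | tea | cooking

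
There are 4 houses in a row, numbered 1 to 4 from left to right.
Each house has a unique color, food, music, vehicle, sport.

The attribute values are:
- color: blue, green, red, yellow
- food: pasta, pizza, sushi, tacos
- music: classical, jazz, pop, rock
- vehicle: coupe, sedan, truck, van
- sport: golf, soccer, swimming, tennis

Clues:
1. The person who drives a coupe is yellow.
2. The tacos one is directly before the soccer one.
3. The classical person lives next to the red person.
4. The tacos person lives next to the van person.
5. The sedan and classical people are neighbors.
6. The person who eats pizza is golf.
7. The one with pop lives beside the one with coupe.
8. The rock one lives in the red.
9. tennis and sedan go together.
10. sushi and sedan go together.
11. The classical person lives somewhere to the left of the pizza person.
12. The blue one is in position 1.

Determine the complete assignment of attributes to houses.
Solution:

House | Color | Food | Music | Vehicle | Sport
----------------------------------------------
  1   | blue | sushi | pop | sedan | tennis
  2   | yellow | tacos | classical | coupe | swimming
  3   | red | pasta | rock | van | soccer
  4   | green | pizza | jazz | truck | golf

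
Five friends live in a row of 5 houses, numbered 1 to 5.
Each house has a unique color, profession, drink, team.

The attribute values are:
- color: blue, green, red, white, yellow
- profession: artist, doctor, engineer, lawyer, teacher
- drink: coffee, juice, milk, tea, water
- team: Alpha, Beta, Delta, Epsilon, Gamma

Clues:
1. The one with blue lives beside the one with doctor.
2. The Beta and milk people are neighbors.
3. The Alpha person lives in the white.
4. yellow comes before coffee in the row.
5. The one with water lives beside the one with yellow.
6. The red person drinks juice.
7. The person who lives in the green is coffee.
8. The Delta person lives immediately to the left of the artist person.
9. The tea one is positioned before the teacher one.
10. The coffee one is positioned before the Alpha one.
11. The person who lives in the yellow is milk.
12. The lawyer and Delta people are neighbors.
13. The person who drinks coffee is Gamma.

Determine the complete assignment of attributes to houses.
Solution:

House | Color | Profession | Drink | Team
-----------------------------------------
  1   | blue | lawyer | water | Beta
  2   | yellow | doctor | milk | Delta
  3   | green | artist | coffee | Gamma
  4   | white | engineer | tea | Alpha
  5   | red | teacher | juice | Epsilon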